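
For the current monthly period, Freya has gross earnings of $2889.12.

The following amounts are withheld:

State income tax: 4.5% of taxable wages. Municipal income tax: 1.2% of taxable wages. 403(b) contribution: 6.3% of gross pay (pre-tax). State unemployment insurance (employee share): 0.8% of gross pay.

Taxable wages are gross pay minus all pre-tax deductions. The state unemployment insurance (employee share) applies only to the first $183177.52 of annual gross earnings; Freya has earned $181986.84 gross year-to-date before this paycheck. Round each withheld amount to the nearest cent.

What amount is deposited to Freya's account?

$2543.27

403(b) contribution: $2889.12 × 0.063 = $182.01
Taxable wages = $2889.12 − $182.01 = $2707.11
State income tax: $2707.11 × 0.045 = $121.82
Municipal income tax: $2707.11 × 0.012 = $32.49
State unemployment insurance (employee share): only $183177.52 − $181986.84 = $1190.68 of this check is subject → $1190.68 × 0.008 = $9.53
Total deductions = $182.01 + $121.82 + $32.49 + $9.53 = $345.85
Net pay = $2889.12 − $345.85 = $2543.27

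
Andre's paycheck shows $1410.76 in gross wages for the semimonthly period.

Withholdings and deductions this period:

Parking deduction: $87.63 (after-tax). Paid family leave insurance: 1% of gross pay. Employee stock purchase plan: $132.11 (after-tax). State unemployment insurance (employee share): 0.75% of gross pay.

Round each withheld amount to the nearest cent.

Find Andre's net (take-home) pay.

$1166.33

State unemployment insurance (employee share): $1410.76 × 0.0075 = $10.58
Paid family leave insurance: $1410.76 × 0.01 = $14.11
Employee stock purchase plan: $132.11
Parking deduction: $87.63
Total deductions = $10.58 + $14.11 + $132.11 + $87.63 = $244.43
Net pay = $1410.76 − $244.43 = $1166.33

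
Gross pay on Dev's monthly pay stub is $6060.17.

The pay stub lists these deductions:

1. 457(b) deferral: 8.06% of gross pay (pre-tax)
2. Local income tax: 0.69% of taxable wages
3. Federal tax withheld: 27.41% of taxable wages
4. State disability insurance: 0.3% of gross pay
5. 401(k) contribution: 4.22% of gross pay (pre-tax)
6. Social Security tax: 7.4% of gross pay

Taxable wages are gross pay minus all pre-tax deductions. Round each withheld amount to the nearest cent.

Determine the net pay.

401(k) contribution: $6060.17 × 0.0422 = $255.74
457(b) deferral: $6060.17 × 0.0806 = $488.45
Pre-tax total = $255.74 + $488.45 = $744.19
Taxable wages = $6060.17 − $744.19 = $5315.98
Local income tax: $5315.98 × 0.0069 = $36.68
Federal tax withheld: $5315.98 × 0.2741 = $1457.11
Social Security tax: $6060.17 × 0.074 = $448.45
State disability insurance: $6060.17 × 0.003 = $18.18
Total deductions = $255.74 + $488.45 + $36.68 + $1457.11 + $448.45 + $18.18 = $2704.61
Net pay = $6060.17 − $2704.61 = $3355.56

$3355.56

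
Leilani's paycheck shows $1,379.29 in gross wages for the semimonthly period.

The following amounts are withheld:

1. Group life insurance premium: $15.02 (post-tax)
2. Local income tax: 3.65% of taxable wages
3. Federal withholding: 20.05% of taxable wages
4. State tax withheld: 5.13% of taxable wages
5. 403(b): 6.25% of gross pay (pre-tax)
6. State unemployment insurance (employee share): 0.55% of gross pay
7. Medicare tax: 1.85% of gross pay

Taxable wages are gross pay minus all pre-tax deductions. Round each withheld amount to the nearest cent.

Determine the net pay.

403(b): $1,379.29 × 0.0625 = $86.21
Taxable wages = $1,379.29 − $86.21 = $1,293.08
State tax withheld: $1,293.08 × 0.0513 = $66.34
Local income tax: $1,293.08 × 0.0365 = $47.20
Federal withholding: $1,293.08 × 0.2005 = $259.26
Medicare tax: $1,379.29 × 0.0185 = $25.52
State unemployment insurance (employee share): $1,379.29 × 0.0055 = $7.59
Group life insurance premium: $15.02
Total deductions = $86.21 + $66.34 + $47.20 + $259.26 + $25.52 + $7.59 + $15.02 = $507.14
Net pay = $1,379.29 − $507.14 = $872.15

$872.15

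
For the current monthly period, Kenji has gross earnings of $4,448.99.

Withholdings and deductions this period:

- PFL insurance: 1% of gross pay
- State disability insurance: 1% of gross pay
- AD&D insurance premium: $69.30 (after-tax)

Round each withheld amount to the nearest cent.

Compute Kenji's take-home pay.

$4,290.71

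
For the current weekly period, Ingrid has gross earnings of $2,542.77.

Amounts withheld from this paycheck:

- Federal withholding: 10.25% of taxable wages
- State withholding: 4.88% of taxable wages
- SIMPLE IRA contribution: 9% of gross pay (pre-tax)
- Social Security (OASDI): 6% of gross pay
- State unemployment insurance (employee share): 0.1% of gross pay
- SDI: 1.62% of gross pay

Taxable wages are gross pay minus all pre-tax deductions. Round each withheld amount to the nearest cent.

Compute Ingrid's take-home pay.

$1,767.52

SIMPLE IRA contribution: $2,542.77 × 0.09 = $228.85
Taxable wages = $2,542.77 − $228.85 = $2,313.92
State withholding: $2,313.92 × 0.0488 = $112.92
Federal withholding: $2,313.92 × 0.1025 = $237.18
Social Security (OASDI): $2,542.77 × 0.06 = $152.57
State unemployment insurance (employee share): $2,542.77 × 0.001 = $2.54
SDI: $2,542.77 × 0.0162 = $41.19
Total deductions = $228.85 + $112.92 + $237.18 + $152.57 + $2.54 + $41.19 = $775.25
Net pay = $2,542.77 − $775.25 = $1,767.52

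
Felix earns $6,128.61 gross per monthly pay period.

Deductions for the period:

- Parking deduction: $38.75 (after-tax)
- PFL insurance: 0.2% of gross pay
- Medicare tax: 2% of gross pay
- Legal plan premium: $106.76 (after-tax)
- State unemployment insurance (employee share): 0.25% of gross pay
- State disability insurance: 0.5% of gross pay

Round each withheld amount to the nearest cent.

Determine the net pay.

State disability insurance: $6,128.61 × 0.005 = $30.64
State unemployment insurance (employee share): $6,128.61 × 0.0025 = $15.32
Medicare tax: $6,128.61 × 0.02 = $122.57
PFL insurance: $6,128.61 × 0.002 = $12.26
Legal plan premium: $106.76
Parking deduction: $38.75
Total deductions = $30.64 + $15.32 + $122.57 + $12.26 + $106.76 + $38.75 = $326.30
Net pay = $6,128.61 − $326.30 = $5,802.31

$5,802.31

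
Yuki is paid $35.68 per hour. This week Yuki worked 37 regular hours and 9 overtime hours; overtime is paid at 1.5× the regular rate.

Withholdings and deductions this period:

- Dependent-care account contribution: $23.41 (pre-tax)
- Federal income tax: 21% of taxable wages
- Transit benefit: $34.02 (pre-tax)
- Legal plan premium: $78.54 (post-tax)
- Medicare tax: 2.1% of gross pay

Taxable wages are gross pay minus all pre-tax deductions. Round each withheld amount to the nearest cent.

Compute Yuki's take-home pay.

Regular pay: 37 × $35.68 = $1,320.16
Overtime pay: 9 × $35.68 × 1.5 = $481.68
Gross pay = $1,320.16 + $481.68 = $1,801.84
Transit benefit: $34.02
Dependent-care account contribution: $23.41
Pre-tax total = $34.02 + $23.41 = $57.43
Taxable wages = $1,801.84 − $57.43 = $1,744.41
Federal income tax: $1,744.41 × 0.21 = $366.33
Medicare tax: $1,801.84 × 0.021 = $37.84
Legal plan premium: $78.54
Total deductions = $34.02 + $23.41 + $366.33 + $37.84 + $78.54 = $540.14
Net pay = $1,801.84 − $540.14 = $1,261.70

$1,261.70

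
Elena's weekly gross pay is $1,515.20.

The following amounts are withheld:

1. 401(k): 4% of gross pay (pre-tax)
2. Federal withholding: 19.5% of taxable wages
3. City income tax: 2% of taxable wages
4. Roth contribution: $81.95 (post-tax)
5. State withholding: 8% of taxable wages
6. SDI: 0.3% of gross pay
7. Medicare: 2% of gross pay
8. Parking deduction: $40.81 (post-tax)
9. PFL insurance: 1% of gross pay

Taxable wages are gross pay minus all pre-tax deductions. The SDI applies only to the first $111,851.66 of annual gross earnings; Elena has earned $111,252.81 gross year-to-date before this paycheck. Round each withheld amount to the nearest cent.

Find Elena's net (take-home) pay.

401(k): $1,515.20 × 0.04 = $60.61
Taxable wages = $1,515.20 − $60.61 = $1,454.59
City income tax: $1,454.59 × 0.02 = $29.09
Federal withholding: $1,454.59 × 0.195 = $283.65
State withholding: $1,454.59 × 0.08 = $116.37
PFL insurance: $1,515.20 × 0.01 = $15.15
Medicare: $1,515.20 × 0.02 = $30.30
SDI: only $111,851.66 − $111,252.81 = $598.85 of this check is subject → $598.85 × 0.003 = $1.80
Parking deduction: $40.81
Roth contribution: $81.95
Total deductions = $60.61 + $29.09 + $283.65 + $116.37 + $15.15 + $30.30 + $1.80 + $40.81 + $81.95 = $659.73
Net pay = $1,515.20 − $659.73 = $855.47

$855.47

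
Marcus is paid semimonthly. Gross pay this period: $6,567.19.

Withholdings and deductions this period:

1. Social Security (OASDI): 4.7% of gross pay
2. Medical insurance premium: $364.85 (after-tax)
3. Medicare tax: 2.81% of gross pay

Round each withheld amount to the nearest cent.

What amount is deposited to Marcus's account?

$5,709.14

Social Security (OASDI): $6,567.19 × 0.047 = $308.66
Medicare tax: $6,567.19 × 0.0281 = $184.54
Medical insurance premium: $364.85
Total deductions = $308.66 + $184.54 + $364.85 = $858.05
Net pay = $6,567.19 − $858.05 = $5,709.14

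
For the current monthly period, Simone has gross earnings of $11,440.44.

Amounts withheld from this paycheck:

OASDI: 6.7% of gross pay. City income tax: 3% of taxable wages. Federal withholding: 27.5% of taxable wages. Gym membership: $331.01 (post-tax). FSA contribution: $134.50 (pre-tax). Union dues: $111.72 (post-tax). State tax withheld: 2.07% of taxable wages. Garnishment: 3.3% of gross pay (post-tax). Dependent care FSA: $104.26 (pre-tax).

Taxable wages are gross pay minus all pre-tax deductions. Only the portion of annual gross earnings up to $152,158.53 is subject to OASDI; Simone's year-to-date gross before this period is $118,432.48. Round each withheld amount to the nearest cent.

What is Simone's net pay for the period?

$5,966.53

FSA contribution: $134.50
Dependent care FSA: $104.26
Pre-tax total = $134.50 + $104.26 = $238.76
Taxable wages = $11,440.44 − $238.76 = $11,201.68
City income tax: $11,201.68 × 0.03 = $336.05
Federal withholding: $11,201.68 × 0.275 = $3,080.46
State tax withheld: $11,201.68 × 0.0207 = $231.87
OASDI: cap not yet reached, full $11,440.44 is subject → $11,440.44 × 0.067 = $766.51
Union dues: $111.72
Garnishment: $11,440.44 × 0.033 = $377.53
Gym membership: $331.01
Total deductions = $134.50 + $104.26 + $336.05 + $3,080.46 + $231.87 + $766.51 + $111.72 + $377.53 + $331.01 = $5,473.91
Net pay = $11,440.44 − $5,473.91 = $5,966.53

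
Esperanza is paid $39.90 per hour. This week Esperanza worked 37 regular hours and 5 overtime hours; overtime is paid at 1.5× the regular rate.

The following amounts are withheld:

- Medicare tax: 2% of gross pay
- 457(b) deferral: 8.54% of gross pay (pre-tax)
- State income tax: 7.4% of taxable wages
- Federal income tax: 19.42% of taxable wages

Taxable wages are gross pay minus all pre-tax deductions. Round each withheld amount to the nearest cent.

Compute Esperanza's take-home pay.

$1,152.87

Regular pay: 37 × $39.90 = $1,476.30
Overtime pay: 5 × $39.90 × 1.5 = $299.25
Gross pay = $1,476.30 + $299.25 = $1,775.55
457(b) deferral: $1,775.55 × 0.0854 = $151.63
Taxable wages = $1,775.55 − $151.63 = $1,623.92
State income tax: $1,623.92 × 0.074 = $120.17
Federal income tax: $1,623.92 × 0.1942 = $315.37
Medicare tax: $1,775.55 × 0.02 = $35.51
Total deductions = $151.63 + $120.17 + $315.37 + $35.51 = $622.68
Net pay = $1,775.55 − $622.68 = $1,152.87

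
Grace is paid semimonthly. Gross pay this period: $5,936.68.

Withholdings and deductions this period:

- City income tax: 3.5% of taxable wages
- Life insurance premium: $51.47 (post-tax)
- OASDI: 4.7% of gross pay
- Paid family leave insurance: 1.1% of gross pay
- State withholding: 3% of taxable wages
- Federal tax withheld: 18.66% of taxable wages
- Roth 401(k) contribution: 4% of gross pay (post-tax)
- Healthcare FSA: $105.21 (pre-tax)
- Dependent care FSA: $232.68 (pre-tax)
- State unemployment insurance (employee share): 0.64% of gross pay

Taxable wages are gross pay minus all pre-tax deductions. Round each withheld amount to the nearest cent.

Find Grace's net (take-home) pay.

Dependent care FSA: $232.68
Healthcare FSA: $105.21
Pre-tax total = $232.68 + $105.21 = $337.89
Taxable wages = $5,936.68 − $337.89 = $5,598.79
Federal tax withheld: $5,598.79 × 0.1866 = $1,044.73
City income tax: $5,598.79 × 0.035 = $195.96
State withholding: $5,598.79 × 0.03 = $167.96
Paid family leave insurance: $5,936.68 × 0.011 = $65.30
State unemployment insurance (employee share): $5,936.68 × 0.0064 = $37.99
OASDI: $5,936.68 × 0.047 = $279.02
Life insurance premium: $51.47
Roth 401(k) contribution: $5,936.68 × 0.04 = $237.47
Total deductions = $232.68 + $105.21 + $1,044.73 + $195.96 + $167.96 + $65.30 + $37.99 + $279.02 + $51.47 + $237.47 = $2,417.79
Net pay = $5,936.68 − $2,417.79 = $3,518.89

$3,518.89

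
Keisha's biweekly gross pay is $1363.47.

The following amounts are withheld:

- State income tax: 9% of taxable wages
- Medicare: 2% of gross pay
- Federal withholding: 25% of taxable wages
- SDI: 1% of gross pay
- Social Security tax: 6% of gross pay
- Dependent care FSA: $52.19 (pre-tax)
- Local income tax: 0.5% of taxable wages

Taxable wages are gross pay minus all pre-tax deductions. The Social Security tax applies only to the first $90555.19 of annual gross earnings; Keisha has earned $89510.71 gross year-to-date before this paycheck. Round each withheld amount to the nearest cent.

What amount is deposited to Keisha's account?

Dependent care FSA: $52.19
Taxable wages = $1363.47 − $52.19 = $1311.28
Local income tax: $1311.28 × 0.005 = $6.56
State income tax: $1311.28 × 0.09 = $118.02
Federal withholding: $1311.28 × 0.25 = $327.82
Social Security tax: only $90555.19 − $89510.71 = $1044.48 of this check is subject → $1044.48 × 0.06 = $62.67
Medicare: $1363.47 × 0.02 = $27.27
SDI: $1363.47 × 0.01 = $13.63
Total deductions = $52.19 + $6.56 + $118.02 + $327.82 + $62.67 + $27.27 + $13.63 = $608.16
Net pay = $1363.47 − $608.16 = $755.31

$755.31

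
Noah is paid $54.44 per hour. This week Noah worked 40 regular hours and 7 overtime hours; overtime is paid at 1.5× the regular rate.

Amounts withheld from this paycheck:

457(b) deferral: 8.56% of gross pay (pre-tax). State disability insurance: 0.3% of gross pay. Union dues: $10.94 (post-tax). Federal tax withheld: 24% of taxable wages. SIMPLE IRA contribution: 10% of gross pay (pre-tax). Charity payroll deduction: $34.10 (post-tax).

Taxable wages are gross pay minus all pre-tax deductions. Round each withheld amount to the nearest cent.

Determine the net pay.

$1,648.33

Regular pay: 40 × $54.44 = $2,177.60
Overtime pay: 7 × $54.44 × 1.5 = $571.62
Gross pay = $2,177.60 + $571.62 = $2,749.22
SIMPLE IRA contribution: $2,749.22 × 0.1 = $274.92
457(b) deferral: $2,749.22 × 0.0856 = $235.33
Pre-tax total = $274.92 + $235.33 = $510.25
Taxable wages = $2,749.22 − $510.25 = $2,238.97
Federal tax withheld: $2,238.97 × 0.24 = $537.35
State disability insurance: $2,749.22 × 0.003 = $8.25
Union dues: $10.94
Charity payroll deduction: $34.10
Total deductions = $274.92 + $235.33 + $537.35 + $8.25 + $10.94 + $34.10 = $1,100.89
Net pay = $2,749.22 − $1,100.89 = $1,648.33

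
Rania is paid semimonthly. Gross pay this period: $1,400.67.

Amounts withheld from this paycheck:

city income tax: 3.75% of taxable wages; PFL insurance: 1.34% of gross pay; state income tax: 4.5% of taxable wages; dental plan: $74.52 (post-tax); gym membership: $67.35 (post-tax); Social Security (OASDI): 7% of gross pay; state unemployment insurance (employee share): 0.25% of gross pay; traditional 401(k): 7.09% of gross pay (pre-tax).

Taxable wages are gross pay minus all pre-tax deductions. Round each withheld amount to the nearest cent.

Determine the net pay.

Traditional 401(k): $1,400.67 × 0.0709 = $99.31
Taxable wages = $1,400.67 − $99.31 = $1,301.36
State income tax: $1,301.36 × 0.045 = $58.56
City income tax: $1,301.36 × 0.0375 = $48.80
PFL insurance: $1,400.67 × 0.0134 = $18.77
Social Security (OASDI): $1,400.67 × 0.07 = $98.05
State unemployment insurance (employee share): $1,400.67 × 0.0025 = $3.50
Dental plan: $74.52
Gym membership: $67.35
Total deductions = $99.31 + $58.56 + $48.80 + $18.77 + $98.05 + $3.50 + $74.52 + $67.35 = $468.86
Net pay = $1,400.67 − $468.86 = $931.81

$931.81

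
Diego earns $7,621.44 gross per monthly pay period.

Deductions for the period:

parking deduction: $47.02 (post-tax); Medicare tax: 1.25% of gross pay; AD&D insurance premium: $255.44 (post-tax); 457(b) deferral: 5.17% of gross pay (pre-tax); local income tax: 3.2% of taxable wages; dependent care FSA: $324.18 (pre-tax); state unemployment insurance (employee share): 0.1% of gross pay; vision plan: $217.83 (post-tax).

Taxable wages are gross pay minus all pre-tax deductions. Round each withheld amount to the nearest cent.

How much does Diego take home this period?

$6,059.15

457(b) deferral: $7,621.44 × 0.0517 = $394.03
Dependent care FSA: $324.18
Pre-tax total = $394.03 + $324.18 = $718.21
Taxable wages = $7,621.44 − $718.21 = $6,903.23
Local income tax: $6,903.23 × 0.032 = $220.90
Medicare tax: $7,621.44 × 0.0125 = $95.27
State unemployment insurance (employee share): $7,621.44 × 0.001 = $7.62
Parking deduction: $47.02
AD&D insurance premium: $255.44
Vision plan: $217.83
Total deductions = $394.03 + $324.18 + $220.90 + $95.27 + $7.62 + $47.02 + $255.44 + $217.83 = $1,562.29
Net pay = $7,621.44 − $1,562.29 = $6,059.15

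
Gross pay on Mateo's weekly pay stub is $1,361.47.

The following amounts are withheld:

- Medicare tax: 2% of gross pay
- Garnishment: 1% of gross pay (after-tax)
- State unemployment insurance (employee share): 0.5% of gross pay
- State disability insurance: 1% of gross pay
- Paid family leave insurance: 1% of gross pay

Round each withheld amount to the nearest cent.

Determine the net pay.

State unemployment insurance (employee share): $1,361.47 × 0.005 = $6.81
Paid family leave insurance: $1,361.47 × 0.01 = $13.61
State disability insurance: $1,361.47 × 0.01 = $13.61
Medicare tax: $1,361.47 × 0.02 = $27.23
Garnishment: $1,361.47 × 0.01 = $13.61
Total deductions = $6.81 + $13.61 + $13.61 + $27.23 + $13.61 = $74.87
Net pay = $1,361.47 − $74.87 = $1,286.60

$1,286.60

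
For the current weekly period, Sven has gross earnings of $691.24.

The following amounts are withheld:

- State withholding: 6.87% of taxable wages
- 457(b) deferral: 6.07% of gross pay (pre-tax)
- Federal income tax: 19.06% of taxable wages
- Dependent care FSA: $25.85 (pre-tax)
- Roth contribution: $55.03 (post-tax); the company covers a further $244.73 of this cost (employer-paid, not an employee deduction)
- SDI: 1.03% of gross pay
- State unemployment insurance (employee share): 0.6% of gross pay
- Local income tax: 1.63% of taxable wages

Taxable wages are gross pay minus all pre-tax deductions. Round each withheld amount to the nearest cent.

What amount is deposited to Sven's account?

Dependent care FSA: $25.85
457(b) deferral: $691.24 × 0.0607 = $41.96
Pre-tax total = $25.85 + $41.96 = $67.81
Taxable wages = $691.24 − $67.81 = $623.43
Local income tax: $623.43 × 0.0163 = $10.16
State withholding: $623.43 × 0.0687 = $42.83
Federal income tax: $623.43 × 0.1906 = $118.83
SDI: $691.24 × 0.0103 = $7.12
State unemployment insurance (employee share): $691.24 × 0.006 = $4.15
Roth contribution: $55.03
(Employer's $244.73 toward Roth contribution is not withheld from the employee.)
Total deductions = $25.85 + $41.96 + $10.16 + $42.83 + $118.83 + $7.12 + $4.15 + $55.03 = $305.93
Net pay = $691.24 − $305.93 = $385.31

$385.31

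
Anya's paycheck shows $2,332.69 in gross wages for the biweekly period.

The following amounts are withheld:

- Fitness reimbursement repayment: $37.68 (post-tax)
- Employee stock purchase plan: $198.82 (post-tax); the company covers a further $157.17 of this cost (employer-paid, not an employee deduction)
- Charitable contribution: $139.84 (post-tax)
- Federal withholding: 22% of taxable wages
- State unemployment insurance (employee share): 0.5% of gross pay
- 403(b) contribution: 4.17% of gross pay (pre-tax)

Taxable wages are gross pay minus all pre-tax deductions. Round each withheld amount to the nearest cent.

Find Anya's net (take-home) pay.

$1,355.63

403(b) contribution: $2,332.69 × 0.0417 = $97.27
Taxable wages = $2,332.69 − $97.27 = $2,235.42
Federal withholding: $2,235.42 × 0.22 = $491.79
State unemployment insurance (employee share): $2,332.69 × 0.005 = $11.66
Charitable contribution: $139.84
Fitness reimbursement repayment: $37.68
Employee stock purchase plan: $198.82
(Employer's $157.17 toward employee stock purchase plan is not withheld from the employee.)
Total deductions = $97.27 + $491.79 + $11.66 + $139.84 + $37.68 + $198.82 = $977.06
Net pay = $2,332.69 − $977.06 = $1,355.63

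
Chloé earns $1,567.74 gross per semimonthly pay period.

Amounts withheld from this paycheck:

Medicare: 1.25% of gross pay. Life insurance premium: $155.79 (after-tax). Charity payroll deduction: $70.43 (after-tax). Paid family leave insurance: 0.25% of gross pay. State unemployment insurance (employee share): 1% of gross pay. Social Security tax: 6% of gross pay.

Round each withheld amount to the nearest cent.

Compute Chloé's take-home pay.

$1,208.26

State unemployment insurance (employee share): $1,567.74 × 0.01 = $15.68
Medicare: $1,567.74 × 0.0125 = $19.60
Paid family leave insurance: $1,567.74 × 0.0025 = $3.92
Social Security tax: $1,567.74 × 0.06 = $94.06
Charity payroll deduction: $70.43
Life insurance premium: $155.79
Total deductions = $15.68 + $19.60 + $3.92 + $94.06 + $70.43 + $155.79 = $359.48
Net pay = $1,567.74 − $359.48 = $1,208.26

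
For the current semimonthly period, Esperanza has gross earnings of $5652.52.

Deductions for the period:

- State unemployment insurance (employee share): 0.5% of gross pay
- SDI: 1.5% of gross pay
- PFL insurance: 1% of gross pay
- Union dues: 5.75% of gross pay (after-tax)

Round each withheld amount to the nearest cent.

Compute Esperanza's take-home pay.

SDI: $5652.52 × 0.015 = $84.79
State unemployment insurance (employee share): $5652.52 × 0.005 = $28.26
PFL insurance: $5652.52 × 0.01 = $56.53
Union dues: $5652.52 × 0.0575 = $325.02
Total deductions = $84.79 + $28.26 + $56.53 + $325.02 = $494.60
Net pay = $5652.52 − $494.60 = $5157.92

$5157.92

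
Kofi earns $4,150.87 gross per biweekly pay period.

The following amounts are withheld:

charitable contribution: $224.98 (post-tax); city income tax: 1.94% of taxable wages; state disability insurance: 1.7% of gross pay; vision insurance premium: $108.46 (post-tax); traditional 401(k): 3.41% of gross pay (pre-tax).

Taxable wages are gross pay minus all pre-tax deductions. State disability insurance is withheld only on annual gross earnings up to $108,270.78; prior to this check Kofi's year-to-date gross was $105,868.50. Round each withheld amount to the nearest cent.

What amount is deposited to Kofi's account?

$3,557.27

Traditional 401(k): $4,150.87 × 0.0341 = $141.54
Taxable wages = $4,150.87 − $141.54 = $4,009.33
City income tax: $4,009.33 × 0.0194 = $77.78
State disability insurance: only $108,270.78 − $105,868.50 = $2,402.28 of this check is subject → $2,402.28 × 0.017 = $40.84
Charitable contribution: $224.98
Vision insurance premium: $108.46
Total deductions = $141.54 + $77.78 + $40.84 + $224.98 + $108.46 = $593.60
Net pay = $4,150.87 − $593.60 = $3,557.27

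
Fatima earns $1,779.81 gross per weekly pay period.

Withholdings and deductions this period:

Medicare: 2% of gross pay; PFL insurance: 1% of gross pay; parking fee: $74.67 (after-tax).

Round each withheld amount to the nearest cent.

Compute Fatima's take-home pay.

PFL insurance: $1,779.81 × 0.01 = $17.80
Medicare: $1,779.81 × 0.02 = $35.60
Parking fee: $74.67
Total deductions = $17.80 + $35.60 + $74.67 = $128.07
Net pay = $1,779.81 − $128.07 = $1,651.74

$1,651.74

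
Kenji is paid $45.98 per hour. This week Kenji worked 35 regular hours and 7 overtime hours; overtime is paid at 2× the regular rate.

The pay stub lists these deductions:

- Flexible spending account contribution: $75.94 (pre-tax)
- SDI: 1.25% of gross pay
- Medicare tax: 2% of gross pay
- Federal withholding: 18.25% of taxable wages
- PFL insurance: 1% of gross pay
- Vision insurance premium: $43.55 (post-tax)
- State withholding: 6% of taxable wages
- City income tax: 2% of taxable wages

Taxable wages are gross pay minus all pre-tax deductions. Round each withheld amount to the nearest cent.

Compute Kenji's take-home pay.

$1466.30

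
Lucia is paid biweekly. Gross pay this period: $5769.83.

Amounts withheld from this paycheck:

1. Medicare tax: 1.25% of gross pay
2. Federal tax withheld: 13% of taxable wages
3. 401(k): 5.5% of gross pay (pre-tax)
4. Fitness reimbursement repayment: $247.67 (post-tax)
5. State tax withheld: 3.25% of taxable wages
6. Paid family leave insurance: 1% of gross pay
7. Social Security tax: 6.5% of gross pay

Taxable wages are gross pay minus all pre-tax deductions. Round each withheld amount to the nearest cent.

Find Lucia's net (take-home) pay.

$3813.93

401(k): $5769.83 × 0.055 = $317.34
Taxable wages = $5769.83 − $317.34 = $5452.49
Federal tax withheld: $5452.49 × 0.13 = $708.82
State tax withheld: $5452.49 × 0.0325 = $177.21
Paid family leave insurance: $5769.83 × 0.01 = $57.70
Social Security tax: $5769.83 × 0.065 = $375.04
Medicare tax: $5769.83 × 0.0125 = $72.12
Fitness reimbursement repayment: $247.67
Total deductions = $317.34 + $708.82 + $177.21 + $57.70 + $375.04 + $72.12 + $247.67 = $1955.90
Net pay = $5769.83 − $1955.90 = $3813.93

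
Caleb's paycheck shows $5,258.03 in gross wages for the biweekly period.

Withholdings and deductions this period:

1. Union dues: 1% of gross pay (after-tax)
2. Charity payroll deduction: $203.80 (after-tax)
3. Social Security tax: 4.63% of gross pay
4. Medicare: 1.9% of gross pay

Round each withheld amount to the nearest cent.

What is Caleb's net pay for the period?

$4,658.30

Medicare: $5,258.03 × 0.019 = $99.90
Social Security tax: $5,258.03 × 0.0463 = $243.45
Charity payroll deduction: $203.80
Union dues: $5,258.03 × 0.01 = $52.58
Total deductions = $99.90 + $243.45 + $203.80 + $52.58 = $599.73
Net pay = $5,258.03 − $599.73 = $4,658.30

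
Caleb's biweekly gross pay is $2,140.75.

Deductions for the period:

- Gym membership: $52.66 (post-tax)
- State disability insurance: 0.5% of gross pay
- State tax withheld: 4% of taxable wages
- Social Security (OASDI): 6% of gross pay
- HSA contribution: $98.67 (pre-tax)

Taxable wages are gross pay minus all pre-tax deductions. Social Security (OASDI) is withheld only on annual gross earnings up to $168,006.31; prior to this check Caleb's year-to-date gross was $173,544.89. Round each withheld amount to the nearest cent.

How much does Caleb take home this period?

$1,897.04

HSA contribution: $98.67
Taxable wages = $2,140.75 − $98.67 = $2,042.08
State tax withheld: $2,042.08 × 0.04 = $81.68
State disability insurance: $2,140.75 × 0.005 = $10.70
Social Security (OASDI): annual cap $168,006.31 already reached (YTD $173,544.89), so $0.00
Gym membership: $52.66
Total deductions = $98.67 + $81.68 + $10.70 + $0.00 + $52.66 = $243.71
Net pay = $2,140.75 − $243.71 = $1,897.04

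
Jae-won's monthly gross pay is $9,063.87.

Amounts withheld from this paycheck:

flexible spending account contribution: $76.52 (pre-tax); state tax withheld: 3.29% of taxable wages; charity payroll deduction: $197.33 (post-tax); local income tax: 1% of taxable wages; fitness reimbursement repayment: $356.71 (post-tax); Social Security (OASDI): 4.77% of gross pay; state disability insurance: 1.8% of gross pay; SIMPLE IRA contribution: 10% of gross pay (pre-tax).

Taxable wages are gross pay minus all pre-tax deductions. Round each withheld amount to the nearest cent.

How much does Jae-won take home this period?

$6,584.75

Flexible spending account contribution: $76.52
SIMPLE IRA contribution: $9,063.87 × 0.1 = $906.39
Pre-tax total = $76.52 + $906.39 = $982.91
Taxable wages = $9,063.87 − $982.91 = $8,080.96
State tax withheld: $8,080.96 × 0.0329 = $265.86
Local income tax: $8,080.96 × 0.01 = $80.81
Social Security (OASDI): $9,063.87 × 0.0477 = $432.35
State disability insurance: $9,063.87 × 0.018 = $163.15
Charity payroll deduction: $197.33
Fitness reimbursement repayment: $356.71
Total deductions = $76.52 + $906.39 + $265.86 + $80.81 + $432.35 + $163.15 + $197.33 + $356.71 = $2,479.12
Net pay = $9,063.87 − $2,479.12 = $6,584.75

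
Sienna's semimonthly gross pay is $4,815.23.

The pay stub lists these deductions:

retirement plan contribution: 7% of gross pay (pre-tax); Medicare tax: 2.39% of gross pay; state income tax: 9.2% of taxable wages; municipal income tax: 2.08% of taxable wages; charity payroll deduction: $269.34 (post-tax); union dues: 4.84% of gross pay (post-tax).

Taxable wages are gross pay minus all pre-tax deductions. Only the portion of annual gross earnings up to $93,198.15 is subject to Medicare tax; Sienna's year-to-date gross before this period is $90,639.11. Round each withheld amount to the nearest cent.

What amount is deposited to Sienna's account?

$3,409.46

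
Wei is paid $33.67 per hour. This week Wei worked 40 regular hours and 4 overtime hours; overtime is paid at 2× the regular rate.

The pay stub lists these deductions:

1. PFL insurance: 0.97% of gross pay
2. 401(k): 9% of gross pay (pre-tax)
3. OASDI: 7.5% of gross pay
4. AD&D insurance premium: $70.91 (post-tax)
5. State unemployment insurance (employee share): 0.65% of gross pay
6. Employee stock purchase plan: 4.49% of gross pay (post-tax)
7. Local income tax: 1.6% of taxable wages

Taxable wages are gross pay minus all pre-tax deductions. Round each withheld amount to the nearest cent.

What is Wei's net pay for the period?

Regular pay: 40 × $33.67 = $1,346.80
Overtime pay: 4 × $33.67 × 2 = $269.36
Gross pay = $1,346.80 + $269.36 = $1,616.16
401(k): $1,616.16 × 0.09 = $145.45
Taxable wages = $1,616.16 − $145.45 = $1,470.71
Local income tax: $1,470.71 × 0.016 = $23.53
State unemployment insurance (employee share): $1,616.16 × 0.0065 = $10.51
PFL insurance: $1,616.16 × 0.0097 = $15.68
OASDI: $1,616.16 × 0.075 = $121.21
AD&D insurance premium: $70.91
Employee stock purchase plan: $1,616.16 × 0.0449 = $72.57
Total deductions = $145.45 + $23.53 + $10.51 + $15.68 + $121.21 + $70.91 + $72.57 = $459.86
Net pay = $1,616.16 − $459.86 = $1,156.30

$1,156.30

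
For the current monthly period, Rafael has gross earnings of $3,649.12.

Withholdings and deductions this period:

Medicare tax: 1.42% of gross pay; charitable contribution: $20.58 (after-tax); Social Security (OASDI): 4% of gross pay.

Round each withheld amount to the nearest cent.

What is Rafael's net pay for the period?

$3,430.76

Social Security (OASDI): $3,649.12 × 0.04 = $145.96
Medicare tax: $3,649.12 × 0.0142 = $51.82
Charitable contribution: $20.58
Total deductions = $145.96 + $51.82 + $20.58 = $218.36
Net pay = $3,649.12 − $218.36 = $3,430.76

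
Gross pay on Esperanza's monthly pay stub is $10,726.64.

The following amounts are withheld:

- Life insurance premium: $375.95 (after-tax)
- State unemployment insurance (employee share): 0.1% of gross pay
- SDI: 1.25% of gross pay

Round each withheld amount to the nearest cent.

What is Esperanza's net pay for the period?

SDI: $10,726.64 × 0.0125 = $134.08
State unemployment insurance (employee share): $10,726.64 × 0.001 = $10.73
Life insurance premium: $375.95
Total deductions = $134.08 + $10.73 + $375.95 = $520.76
Net pay = $10,726.64 − $520.76 = $10,205.88

$10,205.88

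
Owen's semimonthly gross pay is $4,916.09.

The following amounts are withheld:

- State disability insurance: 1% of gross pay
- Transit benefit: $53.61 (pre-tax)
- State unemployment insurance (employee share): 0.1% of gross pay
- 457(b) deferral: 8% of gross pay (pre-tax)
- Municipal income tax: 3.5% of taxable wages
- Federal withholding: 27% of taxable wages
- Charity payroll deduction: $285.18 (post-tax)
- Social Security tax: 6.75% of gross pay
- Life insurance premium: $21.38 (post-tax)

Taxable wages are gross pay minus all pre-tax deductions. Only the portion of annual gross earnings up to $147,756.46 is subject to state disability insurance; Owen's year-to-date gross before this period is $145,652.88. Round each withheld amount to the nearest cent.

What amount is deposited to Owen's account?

$2,441.73

457(b) deferral: $4,916.09 × 0.08 = $393.29
Transit benefit: $53.61
Pre-tax total = $393.29 + $53.61 = $446.90
Taxable wages = $4,916.09 − $446.90 = $4,469.19
Municipal income tax: $4,469.19 × 0.035 = $156.42
Federal withholding: $4,469.19 × 0.27 = $1,206.68
Social Security tax: $4,916.09 × 0.0675 = $331.84
State unemployment insurance (employee share): $4,916.09 × 0.001 = $4.92
State disability insurance: only $147,756.46 − $145,652.88 = $2,103.58 of this check is subject → $2,103.58 × 0.01 = $21.04
Charity payroll deduction: $285.18
Life insurance premium: $21.38
Total deductions = $393.29 + $53.61 + $156.42 + $1,206.68 + $331.84 + $4.92 + $21.04 + $285.18 + $21.38 = $2,474.36
Net pay = $4,916.09 − $2,474.36 = $2,441.73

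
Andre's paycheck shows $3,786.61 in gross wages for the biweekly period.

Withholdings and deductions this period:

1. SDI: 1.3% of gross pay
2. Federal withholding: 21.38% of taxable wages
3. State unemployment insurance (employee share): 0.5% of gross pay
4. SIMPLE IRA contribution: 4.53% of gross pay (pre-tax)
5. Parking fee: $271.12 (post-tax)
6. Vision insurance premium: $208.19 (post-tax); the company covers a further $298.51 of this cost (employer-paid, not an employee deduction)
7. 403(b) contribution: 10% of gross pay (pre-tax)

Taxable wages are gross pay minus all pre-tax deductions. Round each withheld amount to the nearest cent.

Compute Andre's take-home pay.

$1,997.00

SIMPLE IRA contribution: $3,786.61 × 0.0453 = $171.53
403(b) contribution: $3,786.61 × 0.1 = $378.66
Pre-tax total = $171.53 + $378.66 = $550.19
Taxable wages = $3,786.61 − $550.19 = $3,236.42
Federal withholding: $3,236.42 × 0.2138 = $691.95
State unemployment insurance (employee share): $3,786.61 × 0.005 = $18.93
SDI: $3,786.61 × 0.013 = $49.23
Parking fee: $271.12
Vision insurance premium: $208.19
(Employer's $298.51 toward vision insurance premium is not withheld from the employee.)
Total deductions = $171.53 + $378.66 + $691.95 + $18.93 + $49.23 + $271.12 + $208.19 = $1,789.61
Net pay = $3,786.61 − $1,789.61 = $1,997.00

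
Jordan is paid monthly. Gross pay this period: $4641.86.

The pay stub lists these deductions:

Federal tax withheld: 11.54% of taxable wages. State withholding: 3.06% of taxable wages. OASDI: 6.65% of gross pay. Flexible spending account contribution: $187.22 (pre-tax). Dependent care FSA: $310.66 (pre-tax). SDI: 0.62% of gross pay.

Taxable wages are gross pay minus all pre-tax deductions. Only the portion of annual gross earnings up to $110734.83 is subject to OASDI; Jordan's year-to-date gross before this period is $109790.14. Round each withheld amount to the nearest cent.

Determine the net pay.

$3447.35

Dependent care FSA: $310.66
Flexible spending account contribution: $187.22
Pre-tax total = $310.66 + $187.22 = $497.88
Taxable wages = $4641.86 − $497.88 = $4143.98
State withholding: $4143.98 × 0.0306 = $126.81
Federal tax withheld: $4143.98 × 0.1154 = $478.22
OASDI: only $110734.83 − $109790.14 = $944.69 of this check is subject → $944.69 × 0.0665 = $62.82
SDI: $4641.86 × 0.0062 = $28.78
Total deductions = $310.66 + $187.22 + $126.81 + $478.22 + $62.82 + $28.78 = $1194.51
Net pay = $4641.86 − $1194.51 = $3447.35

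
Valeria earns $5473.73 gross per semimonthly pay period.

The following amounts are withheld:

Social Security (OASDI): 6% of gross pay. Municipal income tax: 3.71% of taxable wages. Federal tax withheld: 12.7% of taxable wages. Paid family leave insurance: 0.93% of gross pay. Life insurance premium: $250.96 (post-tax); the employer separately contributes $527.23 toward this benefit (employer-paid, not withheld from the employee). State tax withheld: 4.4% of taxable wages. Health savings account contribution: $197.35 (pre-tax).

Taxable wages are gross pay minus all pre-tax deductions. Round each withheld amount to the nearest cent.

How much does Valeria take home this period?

$3548.08

Health savings account contribution: $197.35
Taxable wages = $5473.73 − $197.35 = $5276.38
Municipal income tax: $5276.38 × 0.0371 = $195.75
State tax withheld: $5276.38 × 0.044 = $232.16
Federal tax withheld: $5276.38 × 0.127 = $670.10
Social Security (OASDI): $5473.73 × 0.06 = $328.42
Paid family leave insurance: $5473.73 × 0.0093 = $50.91
Life insurance premium: $250.96
(Employer's $527.23 toward life insurance premium is not withheld from the employee.)
Total deductions = $197.35 + $195.75 + $232.16 + $670.10 + $328.42 + $50.91 + $250.96 = $1925.65
Net pay = $5473.73 − $1925.65 = $3548.08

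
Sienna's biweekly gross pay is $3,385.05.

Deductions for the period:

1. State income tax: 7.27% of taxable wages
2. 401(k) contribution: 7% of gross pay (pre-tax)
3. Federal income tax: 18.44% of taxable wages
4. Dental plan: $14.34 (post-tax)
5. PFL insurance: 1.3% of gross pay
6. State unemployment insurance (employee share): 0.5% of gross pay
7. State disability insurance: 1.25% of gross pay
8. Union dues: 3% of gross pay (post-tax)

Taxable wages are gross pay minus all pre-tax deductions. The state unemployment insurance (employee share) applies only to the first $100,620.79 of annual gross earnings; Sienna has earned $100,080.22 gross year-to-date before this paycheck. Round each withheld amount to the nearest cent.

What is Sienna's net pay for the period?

$2,133.81

401(k) contribution: $3,385.05 × 0.07 = $236.95
Taxable wages = $3,385.05 − $236.95 = $3,148.10
State income tax: $3,148.10 × 0.0727 = $228.87
Federal income tax: $3,148.10 × 0.1844 = $580.51
State unemployment insurance (employee share): only $100,620.79 − $100,080.22 = $540.57 of this check is subject → $540.57 × 0.005 = $2.70
State disability insurance: $3,385.05 × 0.0125 = $42.31
PFL insurance: $3,385.05 × 0.013 = $44.01
Dental plan: $14.34
Union dues: $3,385.05 × 0.03 = $101.55
Total deductions = $236.95 + $228.87 + $580.51 + $2.70 + $42.31 + $44.01 + $14.34 + $101.55 = $1,251.24
Net pay = $3,385.05 − $1,251.24 = $2,133.81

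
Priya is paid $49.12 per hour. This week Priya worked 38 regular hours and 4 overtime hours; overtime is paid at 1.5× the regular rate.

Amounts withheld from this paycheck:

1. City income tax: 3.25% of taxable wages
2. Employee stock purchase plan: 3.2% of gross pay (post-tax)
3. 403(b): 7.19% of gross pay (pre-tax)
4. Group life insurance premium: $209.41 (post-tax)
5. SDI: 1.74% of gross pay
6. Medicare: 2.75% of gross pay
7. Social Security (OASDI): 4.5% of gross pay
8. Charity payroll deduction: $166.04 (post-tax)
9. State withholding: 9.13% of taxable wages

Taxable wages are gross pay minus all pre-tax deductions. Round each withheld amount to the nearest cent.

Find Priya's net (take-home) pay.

$1118.63

Regular pay: 38 × $49.12 = $1866.56
Overtime pay: 4 × $49.12 × 1.5 = $294.72
Gross pay = $1866.56 + $294.72 = $2161.28
403(b): $2161.28 × 0.0719 = $155.40
Taxable wages = $2161.28 − $155.40 = $2005.88
State withholding: $2005.88 × 0.0913 = $183.14
City income tax: $2005.88 × 0.0325 = $65.19
Medicare: $2161.28 × 0.0275 = $59.44
SDI: $2161.28 × 0.0174 = $37.61
Social Security (OASDI): $2161.28 × 0.045 = $97.26
Employee stock purchase plan: $2161.28 × 0.032 = $69.16
Group life insurance premium: $209.41
Charity payroll deduction: $166.04
Total deductions = $155.40 + $183.14 + $65.19 + $59.44 + $37.61 + $97.26 + $69.16 + $209.41 + $166.04 = $1042.65
Net pay = $2161.28 − $1042.65 = $1118.63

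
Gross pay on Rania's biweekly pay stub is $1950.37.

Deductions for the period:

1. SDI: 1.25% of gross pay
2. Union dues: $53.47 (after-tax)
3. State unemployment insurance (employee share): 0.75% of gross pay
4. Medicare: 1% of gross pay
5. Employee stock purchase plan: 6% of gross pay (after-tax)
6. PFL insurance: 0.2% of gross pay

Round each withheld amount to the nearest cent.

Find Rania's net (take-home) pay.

PFL insurance: $1950.37 × 0.002 = $3.90
SDI: $1950.37 × 0.0125 = $24.38
State unemployment insurance (employee share): $1950.37 × 0.0075 = $14.63
Medicare: $1950.37 × 0.01 = $19.50
Employee stock purchase plan: $1950.37 × 0.06 = $117.02
Union dues: $53.47
Total deductions = $3.90 + $24.38 + $14.63 + $19.50 + $117.02 + $53.47 = $232.90
Net pay = $1950.37 − $232.90 = $1717.47

$1717.47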